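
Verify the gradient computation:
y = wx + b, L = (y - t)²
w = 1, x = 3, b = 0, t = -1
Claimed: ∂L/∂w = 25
Incorrect

y = (1)(3) + 0 = 3
∂L/∂y = 2(y - t) = 2(3 - -1) = 8
∂y/∂w = x = 3
∂L/∂w = 8 × 3 = 24

Claimed value: 25
Incorrect: The correct gradient is 24.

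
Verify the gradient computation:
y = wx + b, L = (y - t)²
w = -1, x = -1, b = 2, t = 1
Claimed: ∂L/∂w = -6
Incorrect

y = (-1)(-1) + 2 = 3
∂L/∂y = 2(y - t) = 2(3 - 1) = 4
∂y/∂w = x = -1
∂L/∂w = 4 × -1 = -4

Claimed value: -6
Incorrect: The correct gradient is -4.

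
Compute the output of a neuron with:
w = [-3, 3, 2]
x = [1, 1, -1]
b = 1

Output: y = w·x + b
y = -1

y = (-3)(1) + (3)(1) + (2)(-1) + 1 = -1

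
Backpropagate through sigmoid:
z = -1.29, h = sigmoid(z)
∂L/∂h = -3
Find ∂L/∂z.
∂L/∂z = -0.5078

σ(-1.29) = 0.2159
σ'(-1.29) = σ(-1.29)(1 - σ(-1.29)) = 0.2159 × 0.7841 = 0.1693
∂L/∂z = ∂L/∂h · σ'(z) = -3 × 0.1693 = -0.5078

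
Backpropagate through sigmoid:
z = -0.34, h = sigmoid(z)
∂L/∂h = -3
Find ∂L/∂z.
∂L/∂z = -0.7287

σ(-0.34) = 0.4158
σ'(-0.34) = σ(-0.34)(1 - σ(-0.34)) = 0.4158 × 0.5842 = 0.2429
∂L/∂z = ∂L/∂h · σ'(z) = -3 × 0.2429 = -0.7287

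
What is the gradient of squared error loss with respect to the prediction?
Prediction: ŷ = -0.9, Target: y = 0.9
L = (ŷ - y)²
∂L/∂ŷ = -3.6

∂L/∂ŷ = 2(ŷ - y) = 2(-0.9 - 0.9) = 2(-1.8) = -3.6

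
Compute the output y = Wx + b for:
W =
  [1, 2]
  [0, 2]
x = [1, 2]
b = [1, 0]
y = [6, 4]

Wx = [1×1 + 2×2, 0×1 + 2×2]
   = [5, 4]
y = Wx + b = [5 + 1, 4 + 0] = [6, 4]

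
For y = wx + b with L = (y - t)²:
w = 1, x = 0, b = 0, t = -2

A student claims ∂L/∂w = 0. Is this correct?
Correct

y = (1)(0) + 0 = 0
∂L/∂y = 2(y - t) = 2(0 - -2) = 4
∂y/∂w = x = 0
∂L/∂w = 4 × 0 = 0

Claimed value: 0
Correct: The correct gradient is 0.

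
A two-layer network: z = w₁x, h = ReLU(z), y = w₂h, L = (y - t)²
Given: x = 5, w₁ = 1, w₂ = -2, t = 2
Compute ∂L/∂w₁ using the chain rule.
∂L/∂w₁ = 240

Forward pass:
z = w₁x = 1×5 = 5
h = ReLU(5) = 5
y = w₂h = -2×5 = -10

Backward pass:
∂L/∂y = 2(y - t) = 2(-10 - 2) = -24
∂y/∂h = w₂ = -2
∂h/∂z = 1 (ReLU derivative)
∂z/∂w₁ = x = 5

∂L/∂w₁ = -24 × -2 × 1 × 5 = 240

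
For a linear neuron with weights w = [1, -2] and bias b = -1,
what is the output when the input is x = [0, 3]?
y = -7

y = (1)(0) + (-2)(3) + -1 = -7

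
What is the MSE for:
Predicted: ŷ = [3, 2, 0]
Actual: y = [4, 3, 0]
MSE = 0.6667

MSE = (1/3)((3-4)² + (2-3)² + (0-0)²) = (1/3)(1 + 1 + 0) = 0.6667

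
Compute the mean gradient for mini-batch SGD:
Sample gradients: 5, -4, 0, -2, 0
Average gradient = -0.2

Average = (1/5)(5 + -4 + 0 + -2 + 0) = -1/5 = -0.2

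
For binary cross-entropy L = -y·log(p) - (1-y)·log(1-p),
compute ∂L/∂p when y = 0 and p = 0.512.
∂L/∂p = 2.049

∂L/∂p = -y/p + (1-y)/(1-p) = 0 + 1/0.488 = 2.049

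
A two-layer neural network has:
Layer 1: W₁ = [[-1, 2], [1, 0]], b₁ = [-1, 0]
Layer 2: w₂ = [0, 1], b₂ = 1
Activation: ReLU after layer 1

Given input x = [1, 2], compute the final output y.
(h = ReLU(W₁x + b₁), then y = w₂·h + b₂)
y = 2

Layer 1 pre-activation: z₁ = [2, 1]
After ReLU: h = [2, 1]
Layer 2 output: y = 0×2 + 1×1 + 1 = 2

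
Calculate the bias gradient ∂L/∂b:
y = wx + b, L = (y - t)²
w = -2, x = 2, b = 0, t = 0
∂L/∂b = -8

y = wx + b = (-2)(2) + 0 = -4
∂L/∂y = 2(y - t) = 2(-4 - 0) = -8
∂y/∂b = 1
∂L/∂b = ∂L/∂y · ∂y/∂b = -8 × 1 = -8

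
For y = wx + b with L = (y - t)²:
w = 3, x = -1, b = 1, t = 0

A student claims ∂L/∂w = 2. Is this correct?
Incorrect

y = (3)(-1) + 1 = -2
∂L/∂y = 2(y - t) = 2(-2 - 0) = -4
∂y/∂w = x = -1
∂L/∂w = -4 × -1 = 4

Claimed value: 2
Incorrect: The correct gradient is 4.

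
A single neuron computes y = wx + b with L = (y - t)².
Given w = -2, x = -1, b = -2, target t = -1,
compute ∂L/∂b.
∂L/∂b = 2

y = wx + b = (-2)(-1) + -2 = 0
∂L/∂y = 2(y - t) = 2(0 - -1) = 2
∂y/∂b = 1
∂L/∂b = ∂L/∂y · ∂y/∂b = 2 × 1 = 2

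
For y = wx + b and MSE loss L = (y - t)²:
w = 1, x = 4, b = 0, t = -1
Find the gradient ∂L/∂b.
∂L/∂b = 10

y = wx + b = (1)(4) + 0 = 4
∂L/∂y = 2(y - t) = 2(4 - -1) = 10
∂y/∂b = 1
∂L/∂b = ∂L/∂y · ∂y/∂b = 10 × 1 = 10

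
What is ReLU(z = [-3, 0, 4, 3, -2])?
h = [0, 0, 4, 3, 0]

ReLU applied element-wise: max(0,-3)=0, max(0,0)=0, max(0,4)=4, max(0,3)=3, max(0,-2)=0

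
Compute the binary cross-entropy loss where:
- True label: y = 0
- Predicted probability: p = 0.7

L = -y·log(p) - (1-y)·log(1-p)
L = 1.204

L = -0·log(0.7) - 1·log(0.3) = -log(0.3) = 1.204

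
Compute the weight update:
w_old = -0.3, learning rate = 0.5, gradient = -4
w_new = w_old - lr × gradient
w_new = 1.7

w_new = w - η·∂L/∂w = -0.3 - 0.5×(-4) = -0.3 - (-2) = 1.7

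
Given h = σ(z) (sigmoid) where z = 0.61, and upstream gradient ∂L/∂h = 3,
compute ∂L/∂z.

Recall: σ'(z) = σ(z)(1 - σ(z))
∂L/∂z = 0.6843

σ(0.61) = 0.6479
σ'(0.61) = σ(0.61)(1 - σ(0.61)) = 0.6479 × 0.3521 = 0.2281
∂L/∂z = ∂L/∂h · σ'(z) = 3 × 0.2281 = 0.6843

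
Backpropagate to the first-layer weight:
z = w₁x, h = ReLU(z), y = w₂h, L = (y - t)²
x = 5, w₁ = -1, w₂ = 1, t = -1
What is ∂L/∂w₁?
∂L/∂w₁ = 0

Forward pass:
z = w₁x = -1×5 = -5
h = ReLU(-5) = 0
y = w₂h = 1×0 = 0

Backward pass:
∂L/∂y = 2(y - t) = 2(0 - -1) = 2
∂y/∂h = w₂ = 1
∂h/∂z = 0 (ReLU derivative)
∂z/∂w₁ = x = 5

∂L/∂w₁ = 2 × 1 × 0 × 5 = 0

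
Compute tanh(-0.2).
-0.1974

tanh(-0.2) = (e^(-0.2) - e^(0.2))/(e^(-0.2) + e^(0.2)) = -0.1974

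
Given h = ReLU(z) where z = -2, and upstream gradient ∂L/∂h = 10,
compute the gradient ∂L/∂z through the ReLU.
∂L/∂z = 0

h = ReLU(-2) = 0
Since z < 0: ∂h/∂z = 0
∂L/∂z = ∂L/∂h · ∂h/∂z = 10 × 0 = 0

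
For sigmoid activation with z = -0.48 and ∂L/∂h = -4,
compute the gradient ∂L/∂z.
∂L/∂z = -0.9445

σ(-0.48) = 0.3823
σ'(-0.48) = σ(-0.48)(1 - σ(-0.48)) = 0.3823 × 0.6177 = 0.2361
∂L/∂z = ∂L/∂h · σ'(z) = -4 × 0.2361 = -0.9445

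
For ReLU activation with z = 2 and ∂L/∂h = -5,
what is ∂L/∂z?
∂L/∂z = -5

h = ReLU(2) = 2
Since z > 0: ∂h/∂z = 1
∂L/∂z = ∂L/∂h · ∂h/∂z = -5 × 1 = -5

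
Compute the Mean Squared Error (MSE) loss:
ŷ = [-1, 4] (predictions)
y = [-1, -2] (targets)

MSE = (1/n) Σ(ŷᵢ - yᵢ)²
MSE = 18

MSE = (1/2)((-1--1)² + (4--2)²) = (1/2)(0 + 36) = 18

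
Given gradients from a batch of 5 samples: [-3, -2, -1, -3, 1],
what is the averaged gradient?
Average gradient = -1.6

Average = (1/5)(-3 + -2 + -1 + -3 + 1) = -8/5 = -1.6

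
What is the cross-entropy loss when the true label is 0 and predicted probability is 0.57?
L = 0.844

L = -0·log(0.57) - 1·log(0.43) = -log(0.43) = 0.844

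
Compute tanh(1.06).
0.7857

tanh(1.06) = (e^(1.06) - e^(-1.06))/(e^(1.06) + e^(-1.06)) = 0.7857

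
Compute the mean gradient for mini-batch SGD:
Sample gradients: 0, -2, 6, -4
Average gradient = 0

Average = (1/4)(0 + -2 + 6 + -4) = 0/4 = 0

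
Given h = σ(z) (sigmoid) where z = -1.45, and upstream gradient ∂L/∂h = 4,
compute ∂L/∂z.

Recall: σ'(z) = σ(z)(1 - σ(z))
∂L/∂z = 0.6156

σ(-1.45) = 0.19
σ'(-1.45) = σ(-1.45)(1 - σ(-1.45)) = 0.19 × 0.81 = 0.1539
∂L/∂z = ∂L/∂h · σ'(z) = 4 × 0.1539 = 0.6156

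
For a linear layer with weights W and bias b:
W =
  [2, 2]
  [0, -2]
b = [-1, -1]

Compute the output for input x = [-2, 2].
y = [-1, -5]

Wx = [2×-2 + 2×2, 0×-2 + -2×2]
   = [0, -4]
y = Wx + b = [0 + -1, -4 + -1] = [-1, -5]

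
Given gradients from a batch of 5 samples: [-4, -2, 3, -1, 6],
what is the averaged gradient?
Average gradient = 0.4

Average = (1/5)(-4 + -2 + 3 + -1 + 6) = 2/5 = 0.4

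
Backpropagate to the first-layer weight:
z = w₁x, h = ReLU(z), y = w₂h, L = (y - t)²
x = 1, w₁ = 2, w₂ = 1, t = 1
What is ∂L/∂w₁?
∂L/∂w₁ = 2

Forward pass:
z = w₁x = 2×1 = 2
h = ReLU(2) = 2
y = w₂h = 1×2 = 2

Backward pass:
∂L/∂y = 2(y - t) = 2(2 - 1) = 2
∂y/∂h = w₂ = 1
∂h/∂z = 1 (ReLU derivative)
∂z/∂w₁ = x = 1

∂L/∂w₁ = 2 × 1 × 1 × 1 = 2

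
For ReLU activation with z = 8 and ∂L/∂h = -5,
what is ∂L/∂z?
∂L/∂z = -5

h = ReLU(8) = 8
Since z > 0: ∂h/∂z = 1
∂L/∂z = ∂L/∂h · ∂h/∂z = -5 × 1 = -5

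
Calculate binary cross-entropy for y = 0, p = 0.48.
L = 0.6539

L = -0·log(0.48) - 1·log(0.52) = -log(0.52) = 0.6539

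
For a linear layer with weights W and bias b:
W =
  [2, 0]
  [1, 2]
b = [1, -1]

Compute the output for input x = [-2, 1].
y = [-3, -1]

Wx = [2×-2 + 0×1, 1×-2 + 2×1]
   = [-4, 0]
y = Wx + b = [-4 + 1, 0 + -1] = [-3, -1]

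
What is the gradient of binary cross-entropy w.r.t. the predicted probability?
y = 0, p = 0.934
∂L/∂p = 15.15

∂L/∂p = -y/p + (1-y)/(1-p) = 0 + 1/0.066 = 15.15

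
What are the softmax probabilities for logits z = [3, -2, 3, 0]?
p = [0.4863, 0.0033, 0.4863, 0.0242]

exp(z) = [20.09, 0.1353, 20.09, 1]
Sum = 41.31
p = [0.4863, 0.0033, 0.4863, 0.0242]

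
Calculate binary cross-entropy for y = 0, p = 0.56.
L = 0.821

L = -0·log(0.56) - 1·log(0.44) = -log(0.44) = 0.821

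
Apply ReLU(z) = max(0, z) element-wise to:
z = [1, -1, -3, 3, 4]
h = [1, 0, 0, 3, 4]

ReLU applied element-wise: max(0,1)=1, max(0,-1)=0, max(0,-3)=0, max(0,3)=3, max(0,4)=4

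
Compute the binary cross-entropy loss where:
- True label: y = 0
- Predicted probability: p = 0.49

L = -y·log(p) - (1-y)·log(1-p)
L = 0.6733

L = -0·log(0.49) - 1·log(0.51) = -log(0.51) = 0.6733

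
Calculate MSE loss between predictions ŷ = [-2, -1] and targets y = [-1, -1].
MSE = 0.5

MSE = (1/2)((-2--1)² + (-1--1)²) = (1/2)(1 + 0) = 0.5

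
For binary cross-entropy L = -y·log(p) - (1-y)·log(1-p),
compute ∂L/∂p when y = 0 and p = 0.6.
∂L/∂p = 2.5

∂L/∂p = -y/p + (1-y)/(1-p) = 0 + 1/0.4 = 2.5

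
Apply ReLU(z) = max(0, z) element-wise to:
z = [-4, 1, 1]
h = [0, 1, 1]

ReLU applied element-wise: max(0,-4)=0, max(0,1)=1, max(0,1)=1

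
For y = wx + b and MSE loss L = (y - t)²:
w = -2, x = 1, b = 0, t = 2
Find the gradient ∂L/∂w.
∂L/∂w = -8

y = wx + b = (-2)(1) + 0 = -2
∂L/∂y = 2(y - t) = 2(-2 - 2) = -8
∂y/∂w = x = 1
∂L/∂w = ∂L/∂y · ∂y/∂w = -8 × 1 = -8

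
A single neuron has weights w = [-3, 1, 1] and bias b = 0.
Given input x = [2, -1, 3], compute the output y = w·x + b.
y = -4

y = (-3)(2) + (1)(-1) + (1)(3) + 0 = -4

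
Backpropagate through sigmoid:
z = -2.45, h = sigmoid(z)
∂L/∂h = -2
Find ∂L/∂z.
∂L/∂z = -0.1463

σ(-2.45) = 0.07944
σ'(-2.45) = σ(-2.45)(1 - σ(-2.45)) = 0.07944 × 0.9206 = 0.07313
∂L/∂z = ∂L/∂h · σ'(z) = -2 × 0.07313 = -0.1463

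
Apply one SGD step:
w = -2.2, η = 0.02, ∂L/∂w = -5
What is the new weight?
w_new = -2.1

w_new = w - η·∂L/∂w = -2.2 - 0.02×(-5) = -2.2 - (-0.1) = -2.1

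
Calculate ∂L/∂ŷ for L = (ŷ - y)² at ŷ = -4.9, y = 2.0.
∂L/∂ŷ = -13.8

∂L/∂ŷ = 2(ŷ - y) = 2(-4.9 - 2.0) = 2(-6.9) = -13.8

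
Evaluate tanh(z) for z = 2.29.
0.9797

tanh(2.29) = (e^(2.29) - e^(-2.29))/(e^(2.29) + e^(-2.29)) = 0.9797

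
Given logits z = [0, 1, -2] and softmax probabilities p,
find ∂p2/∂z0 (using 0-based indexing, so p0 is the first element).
∂p2/∂z0 = -0.009113

p = softmax(z) = [0.2595, 0.7054, 0.03512]
p2 = 0.03512, p0 = 0.2595

∂p2/∂z0 = -p2 × p0 = -0.03512 × 0.2595 = -0.009113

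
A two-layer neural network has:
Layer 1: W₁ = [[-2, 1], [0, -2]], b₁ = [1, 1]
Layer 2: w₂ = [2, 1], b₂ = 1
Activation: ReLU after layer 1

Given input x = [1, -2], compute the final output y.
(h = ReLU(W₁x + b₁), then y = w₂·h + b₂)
y = 6

Layer 1 pre-activation: z₁ = [-3, 5]
After ReLU: h = [0, 5]
Layer 2 output: y = 2×0 + 1×5 + 1 = 6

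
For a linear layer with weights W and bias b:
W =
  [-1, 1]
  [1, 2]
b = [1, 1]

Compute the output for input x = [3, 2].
y = [0, 8]

Wx = [-1×3 + 1×2, 1×3 + 2×2]
   = [-1, 7]
y = Wx + b = [-1 + 1, 7 + 1] = [0, 8]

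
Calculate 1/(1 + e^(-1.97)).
0.8776

sigmoid(1.97) = 1/(1 + e^(-1.97)) = 1/(1 + 0.1395) = 0.8776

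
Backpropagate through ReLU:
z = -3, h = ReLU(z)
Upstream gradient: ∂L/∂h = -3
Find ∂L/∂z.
∂L/∂z = 0

h = ReLU(-3) = 0
Since z < 0: ∂h/∂z = 0
∂L/∂z = ∂L/∂h · ∂h/∂z = -3 × 0 = 0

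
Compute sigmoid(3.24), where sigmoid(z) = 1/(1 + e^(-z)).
0.9623

sigmoid(3.24) = 1/(1 + e^(-3.24)) = 1/(1 + 0.03916) = 0.9623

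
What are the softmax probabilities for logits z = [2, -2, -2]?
p = [0.9647, 0.0177, 0.0177]

exp(z) = [7.389, 0.1353, 0.1353]
Sum = 7.66
p = [0.9647, 0.0177, 0.0177]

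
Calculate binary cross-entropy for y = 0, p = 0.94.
L = 2.813

L = -0·log(0.94) - 1·log(0.06) = -log(0.06) = 2.813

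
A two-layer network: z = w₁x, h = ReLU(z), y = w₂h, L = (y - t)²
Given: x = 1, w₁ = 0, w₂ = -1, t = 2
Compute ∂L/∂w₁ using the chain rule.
∂L/∂w₁ = 0

Forward pass:
z = w₁x = 0×1 = 0
h = ReLU(0) = 0
y = w₂h = -1×0 = 0

Backward pass:
∂L/∂y = 2(y - t) = 2(0 - 2) = -4
∂y/∂h = w₂ = -1
∂h/∂z = 0 (ReLU derivative)
∂z/∂w₁ = x = 1

∂L/∂w₁ = -4 × -1 × 0 × 1 = 0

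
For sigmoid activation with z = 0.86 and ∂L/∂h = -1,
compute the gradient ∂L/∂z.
∂L/∂z = -0.2089

σ(0.86) = 0.7027
σ'(0.86) = σ(0.86)(1 - σ(0.86)) = 0.7027 × 0.2973 = 0.2089
∂L/∂z = ∂L/∂h · σ'(z) = -1 × 0.2089 = -0.2089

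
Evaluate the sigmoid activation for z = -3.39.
0.03261

sigmoid(-3.39) = 1/(1 + e^(3.39)) = 1/(1 + 29.67) = 0.03261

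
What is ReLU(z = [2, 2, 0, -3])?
h = [2, 2, 0, 0]

ReLU applied element-wise: max(0,2)=2, max(0,2)=2, max(0,0)=0, max(0,-3)=0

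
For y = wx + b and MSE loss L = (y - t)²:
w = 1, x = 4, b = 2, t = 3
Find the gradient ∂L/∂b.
∂L/∂b = 6

y = wx + b = (1)(4) + 2 = 6
∂L/∂y = 2(y - t) = 2(6 - 3) = 6
∂y/∂b = 1
∂L/∂b = ∂L/∂y · ∂y/∂b = 6 × 1 = 6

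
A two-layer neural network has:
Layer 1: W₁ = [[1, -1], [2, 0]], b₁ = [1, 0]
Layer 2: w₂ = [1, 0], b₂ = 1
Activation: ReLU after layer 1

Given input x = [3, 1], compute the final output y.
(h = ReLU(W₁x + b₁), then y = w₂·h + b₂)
y = 4

Layer 1 pre-activation: z₁ = [3, 6]
After ReLU: h = [3, 6]
Layer 2 output: y = 1×3 + 0×6 + 1 = 4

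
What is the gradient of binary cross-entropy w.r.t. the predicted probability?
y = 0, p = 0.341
∂L/∂p = 1.517

∂L/∂p = -y/p + (1-y)/(1-p) = 0 + 1/0.659 = 1.517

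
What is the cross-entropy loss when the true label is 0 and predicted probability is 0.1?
L = 0.1054

L = -0·log(0.1) - 1·log(0.9) = -log(0.9) = 0.1054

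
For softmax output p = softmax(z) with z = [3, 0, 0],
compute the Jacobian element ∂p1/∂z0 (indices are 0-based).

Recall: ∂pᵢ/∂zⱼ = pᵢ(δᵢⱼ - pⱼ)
∂p1/∂z0 = -0.04118

p = softmax(z) = [0.9094, 0.04528, 0.04528]
p1 = 0.04528, p0 = 0.9094

∂p1/∂z0 = -p1 × p0 = -0.04528 × 0.9094 = -0.04118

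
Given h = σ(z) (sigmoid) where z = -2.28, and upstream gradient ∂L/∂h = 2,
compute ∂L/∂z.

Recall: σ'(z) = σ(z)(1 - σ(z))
∂L/∂z = 0.1684

σ(-2.28) = 0.09279
σ'(-2.28) = σ(-2.28)(1 - σ(-2.28)) = 0.09279 × 0.9072 = 0.08418
∂L/∂z = ∂L/∂h · σ'(z) = 2 × 0.08418 = 0.1684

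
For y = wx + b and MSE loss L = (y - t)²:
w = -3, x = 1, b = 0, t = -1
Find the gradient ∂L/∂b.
∂L/∂b = -4

y = wx + b = (-3)(1) + 0 = -3
∂L/∂y = 2(y - t) = 2(-3 - -1) = -4
∂y/∂b = 1
∂L/∂b = ∂L/∂y · ∂y/∂b = -4 × 1 = -4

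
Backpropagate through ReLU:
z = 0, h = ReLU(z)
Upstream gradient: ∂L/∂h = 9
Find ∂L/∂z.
∂L/∂z = 0

h = ReLU(0) = 0
At z = 0: ∂h/∂z = 0 (by convention)
∂L/∂z = ∂L/∂h · ∂h/∂z = 9 × 0 = 0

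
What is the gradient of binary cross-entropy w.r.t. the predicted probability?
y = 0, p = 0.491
∂L/∂p = 1.965

∂L/∂p = -y/p + (1-y)/(1-p) = 0 + 1/0.509 = 1.965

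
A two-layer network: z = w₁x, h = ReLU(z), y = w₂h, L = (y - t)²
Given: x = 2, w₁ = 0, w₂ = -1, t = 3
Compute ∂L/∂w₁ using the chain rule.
∂L/∂w₁ = 0

Forward pass:
z = w₁x = 0×2 = 0
h = ReLU(0) = 0
y = w₂h = -1×0 = 0

Backward pass:
∂L/∂y = 2(y - t) = 2(0 - 3) = -6
∂y/∂h = w₂ = -1
∂h/∂z = 0 (ReLU derivative)
∂z/∂w₁ = x = 2

∂L/∂w₁ = -6 × -1 × 0 × 2 = 0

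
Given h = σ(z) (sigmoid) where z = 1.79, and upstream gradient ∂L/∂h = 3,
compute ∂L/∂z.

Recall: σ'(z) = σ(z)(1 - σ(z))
∂L/∂z = 0.3678

σ(1.79) = 0.8569
σ'(1.79) = σ(1.79)(1 - σ(1.79)) = 0.8569 × 0.1431 = 0.1226
∂L/∂z = ∂L/∂h · σ'(z) = 3 × 0.1226 = 0.3678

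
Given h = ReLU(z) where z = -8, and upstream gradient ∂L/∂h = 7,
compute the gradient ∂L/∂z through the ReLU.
∂L/∂z = 0

h = ReLU(-8) = 0
Since z < 0: ∂h/∂z = 0
∂L/∂z = ∂L/∂h · ∂h/∂z = 7 × 0 = 0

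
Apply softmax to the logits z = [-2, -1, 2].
p = [0.0171, 0.0466, 0.9362]

exp(z) = [0.1353, 0.3679, 7.389]
Sum = 7.892
p = [0.0171, 0.0466, 0.9362]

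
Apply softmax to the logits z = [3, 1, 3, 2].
p = [0.3995, 0.0541, 0.3995, 0.147]

exp(z) = [20.09, 2.718, 20.09, 7.389]
Sum = 50.28
p = [0.3995, 0.0541, 0.3995, 0.147]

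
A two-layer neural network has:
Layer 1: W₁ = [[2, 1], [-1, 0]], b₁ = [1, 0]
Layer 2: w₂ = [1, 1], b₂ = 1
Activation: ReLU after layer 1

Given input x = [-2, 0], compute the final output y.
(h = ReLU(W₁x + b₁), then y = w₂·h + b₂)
y = 3

Layer 1 pre-activation: z₁ = [-3, 2]
After ReLU: h = [0, 2]
Layer 2 output: y = 1×0 + 1×2 + 1 = 3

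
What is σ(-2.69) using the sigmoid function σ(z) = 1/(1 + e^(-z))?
0.06357

sigmoid(-2.69) = 1/(1 + e^(2.69)) = 1/(1 + 14.73) = 0.06357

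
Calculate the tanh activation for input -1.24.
-0.8455

tanh(-1.24) = (e^(-1.24) - e^(1.24))/(e^(-1.24) + e^(1.24)) = -0.8455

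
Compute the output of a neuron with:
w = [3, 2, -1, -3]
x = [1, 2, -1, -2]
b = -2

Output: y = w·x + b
y = 12

y = (3)(1) + (2)(2) + (-1)(-1) + (-3)(-2) + -2 = 12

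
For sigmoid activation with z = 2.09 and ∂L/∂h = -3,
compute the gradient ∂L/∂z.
∂L/∂z = -0.2939

σ(2.09) = 0.8899
σ'(2.09) = σ(2.09)(1 - σ(2.09)) = 0.8899 × 0.1101 = 0.09796
∂L/∂z = ∂L/∂h · σ'(z) = -3 × 0.09796 = -0.2939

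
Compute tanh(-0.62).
-0.5511

tanh(-0.62) = (e^(-0.62) - e^(0.62))/(e^(-0.62) + e^(0.62)) = -0.5511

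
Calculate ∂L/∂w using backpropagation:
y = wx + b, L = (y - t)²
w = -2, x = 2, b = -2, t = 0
∂L/∂w = -24

y = wx + b = (-2)(2) + -2 = -6
∂L/∂y = 2(y - t) = 2(-6 - 0) = -12
∂y/∂w = x = 2
∂L/∂w = ∂L/∂y · ∂y/∂w = -12 × 2 = -24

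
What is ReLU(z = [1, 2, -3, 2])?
h = [1, 2, 0, 2]

ReLU applied element-wise: max(0,1)=1, max(0,2)=2, max(0,-3)=0, max(0,2)=2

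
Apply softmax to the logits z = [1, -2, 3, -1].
p = [0.1166, 0.0058, 0.8618, 0.0158]

exp(z) = [2.718, 0.1353, 20.09, 0.3679]
Sum = 23.31
p = [0.1166, 0.0058, 0.8618, 0.0158]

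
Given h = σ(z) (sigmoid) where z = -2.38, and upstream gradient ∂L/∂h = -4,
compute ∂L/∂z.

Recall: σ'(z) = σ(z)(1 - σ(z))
∂L/∂z = -0.3101

σ(-2.38) = 0.08471
σ'(-2.38) = σ(-2.38)(1 - σ(-2.38)) = 0.08471 × 0.9153 = 0.07753
∂L/∂z = ∂L/∂h · σ'(z) = -4 × 0.07753 = -0.3101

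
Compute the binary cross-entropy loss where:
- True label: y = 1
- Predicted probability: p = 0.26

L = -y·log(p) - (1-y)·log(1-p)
L = 1.347

L = -1·log(0.26) - 0·log(0.74) = -log(0.26) = 1.347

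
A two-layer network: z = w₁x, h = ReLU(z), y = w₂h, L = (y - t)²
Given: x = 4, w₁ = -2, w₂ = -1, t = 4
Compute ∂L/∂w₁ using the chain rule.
∂L/∂w₁ = 0

Forward pass:
z = w₁x = -2×4 = -8
h = ReLU(-8) = 0
y = w₂h = -1×0 = 0

Backward pass:
∂L/∂y = 2(y - t) = 2(0 - 4) = -8
∂y/∂h = w₂ = -1
∂h/∂z = 0 (ReLU derivative)
∂z/∂w₁ = x = 4

∂L/∂w₁ = -8 × -1 × 0 × 4 = 0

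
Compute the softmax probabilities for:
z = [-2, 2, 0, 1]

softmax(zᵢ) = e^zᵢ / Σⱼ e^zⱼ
p = [0.012, 0.6572, 0.0889, 0.2418]

exp(z) = [0.1353, 7.389, 1, 2.718]
Sum = 11.24
p = [0.012, 0.6572, 0.0889, 0.2418]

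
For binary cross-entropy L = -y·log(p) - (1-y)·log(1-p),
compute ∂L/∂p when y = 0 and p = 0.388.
∂L/∂p = 1.634

∂L/∂p = -y/p + (1-y)/(1-p) = 0 + 1/0.612 = 1.634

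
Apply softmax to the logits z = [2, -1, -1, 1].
p = [0.6815, 0.0339, 0.0339, 0.2507]

exp(z) = [7.389, 0.3679, 0.3679, 2.718]
Sum = 10.84
p = [0.6815, 0.0339, 0.0339, 0.2507]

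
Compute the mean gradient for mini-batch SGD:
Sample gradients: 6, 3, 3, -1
Average gradient = 2.75

Average = (1/4)(6 + 3 + 3 + -1) = 11/4 = 2.75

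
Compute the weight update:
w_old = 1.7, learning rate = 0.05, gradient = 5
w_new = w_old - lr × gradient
w_new = 1.45

w_new = w - η·∂L/∂w = 1.7 - 0.05×(5) = 1.7 - (0.25) = 1.45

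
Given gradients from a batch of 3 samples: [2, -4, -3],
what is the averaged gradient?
Average gradient = -1.667

Average = (1/3)(2 + -4 + -3) = -5/3 = -1.667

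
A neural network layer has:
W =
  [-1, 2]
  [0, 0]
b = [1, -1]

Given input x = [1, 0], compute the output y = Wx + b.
y = [0, -1]

Wx = [-1×1 + 2×0, 0×1 + 0×0]
   = [-1, 0]
y = Wx + b = [-1 + 1, 0 + -1] = [0, -1]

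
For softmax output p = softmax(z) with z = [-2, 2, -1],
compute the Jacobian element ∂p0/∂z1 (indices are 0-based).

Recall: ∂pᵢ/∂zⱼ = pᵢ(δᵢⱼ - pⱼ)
∂p0/∂z1 = -0.01605

p = softmax(z) = [0.01715, 0.9362, 0.04661]
p0 = 0.01715, p1 = 0.9362

∂p0/∂z1 = -p0 × p1 = -0.01715 × 0.9362 = -0.01605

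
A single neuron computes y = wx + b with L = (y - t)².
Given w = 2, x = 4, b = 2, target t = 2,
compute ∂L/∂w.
∂L/∂w = 64

y = wx + b = (2)(4) + 2 = 10
∂L/∂y = 2(y - t) = 2(10 - 2) = 16
∂y/∂w = x = 4
∂L/∂w = ∂L/∂y · ∂y/∂w = 16 × 4 = 64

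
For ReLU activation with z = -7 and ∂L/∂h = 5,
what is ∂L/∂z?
∂L/∂z = 0

h = ReLU(-7) = 0
Since z < 0: ∂h/∂z = 0
∂L/∂z = ∂L/∂h · ∂h/∂z = 5 × 0 = 0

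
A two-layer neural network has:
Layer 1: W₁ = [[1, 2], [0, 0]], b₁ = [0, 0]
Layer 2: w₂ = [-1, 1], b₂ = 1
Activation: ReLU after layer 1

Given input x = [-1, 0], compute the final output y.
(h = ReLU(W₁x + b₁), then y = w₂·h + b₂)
y = 1

Layer 1 pre-activation: z₁ = [-1, 0]
After ReLU: h = [0, 0]
Layer 2 output: y = -1×0 + 1×0 + 1 = 1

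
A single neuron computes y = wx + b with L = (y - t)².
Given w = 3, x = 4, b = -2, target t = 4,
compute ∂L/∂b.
∂L/∂b = 12

y = wx + b = (3)(4) + -2 = 10
∂L/∂y = 2(y - t) = 2(10 - 4) = 12
∂y/∂b = 1
∂L/∂b = ∂L/∂y · ∂y/∂b = 12 × 1 = 12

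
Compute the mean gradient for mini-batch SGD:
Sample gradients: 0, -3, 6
Average gradient = 1

Average = (1/3)(0 + -3 + 6) = 3/3 = 1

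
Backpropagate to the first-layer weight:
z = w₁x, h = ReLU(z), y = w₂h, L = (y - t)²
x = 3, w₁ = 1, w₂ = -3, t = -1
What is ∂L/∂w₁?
∂L/∂w₁ = 144

Forward pass:
z = w₁x = 1×3 = 3
h = ReLU(3) = 3
y = w₂h = -3×3 = -9

Backward pass:
∂L/∂y = 2(y - t) = 2(-9 - -1) = -16
∂y/∂h = w₂ = -3
∂h/∂z = 1 (ReLU derivative)
∂z/∂w₁ = x = 3

∂L/∂w₁ = -16 × -3 × 1 × 3 = 144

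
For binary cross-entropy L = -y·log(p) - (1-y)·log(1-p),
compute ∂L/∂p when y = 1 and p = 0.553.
∂L/∂p = -1.808

∂L/∂p = -y/p + (1-y)/(1-p) = -1/0.553 + 0 = -1.808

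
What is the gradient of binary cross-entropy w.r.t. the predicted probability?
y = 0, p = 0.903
∂L/∂p = 10.31

∂L/∂p = -y/p + (1-y)/(1-p) = 0 + 1/0.097 = 10.31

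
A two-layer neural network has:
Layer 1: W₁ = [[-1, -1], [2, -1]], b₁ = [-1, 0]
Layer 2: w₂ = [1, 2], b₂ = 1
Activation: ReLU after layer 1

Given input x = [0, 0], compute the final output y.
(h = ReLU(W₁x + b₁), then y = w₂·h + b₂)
y = 1

Layer 1 pre-activation: z₁ = [-1, 0]
After ReLU: h = [0, 0]
Layer 2 output: y = 1×0 + 2×0 + 1 = 1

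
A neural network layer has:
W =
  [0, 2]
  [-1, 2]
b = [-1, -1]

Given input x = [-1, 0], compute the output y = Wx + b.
y = [-1, 0]

Wx = [0×-1 + 2×0, -1×-1 + 2×0]
   = [0, 1]
y = Wx + b = [0 + -1, 1 + -1] = [-1, 0]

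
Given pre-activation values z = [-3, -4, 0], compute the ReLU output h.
h = [0, 0, 0]

ReLU applied element-wise: max(0,-3)=0, max(0,-4)=0, max(0,0)=0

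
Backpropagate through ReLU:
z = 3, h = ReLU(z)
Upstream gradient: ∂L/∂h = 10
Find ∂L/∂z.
∂L/∂z = 10

h = ReLU(3) = 3
Since z > 0: ∂h/∂z = 1
∂L/∂z = ∂L/∂h · ∂h/∂z = 10 × 1 = 10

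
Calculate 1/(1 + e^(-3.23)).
0.9619

sigmoid(3.23) = 1/(1 + e^(-3.23)) = 1/(1 + 0.03956) = 0.9619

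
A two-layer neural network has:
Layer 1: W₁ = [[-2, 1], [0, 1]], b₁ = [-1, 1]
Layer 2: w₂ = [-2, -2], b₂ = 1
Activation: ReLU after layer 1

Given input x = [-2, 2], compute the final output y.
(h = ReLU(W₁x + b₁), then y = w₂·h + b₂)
y = -15

Layer 1 pre-activation: z₁ = [5, 3]
After ReLU: h = [5, 3]
Layer 2 output: y = -2×5 + -2×3 + 1 = -15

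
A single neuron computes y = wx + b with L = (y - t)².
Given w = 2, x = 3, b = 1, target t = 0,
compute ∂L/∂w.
∂L/∂w = 42

y = wx + b = (2)(3) + 1 = 7
∂L/∂y = 2(y - t) = 2(7 - 0) = 14
∂y/∂w = x = 3
∂L/∂w = ∂L/∂y · ∂y/∂w = 14 × 3 = 42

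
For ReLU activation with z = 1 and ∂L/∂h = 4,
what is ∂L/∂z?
∂L/∂z = 4

h = ReLU(1) = 1
Since z > 0: ∂h/∂z = 1
∂L/∂z = ∂L/∂h · ∂h/∂z = 4 × 1 = 4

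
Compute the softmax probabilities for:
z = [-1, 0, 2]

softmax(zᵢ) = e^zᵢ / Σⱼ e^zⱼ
p = [0.042, 0.1142, 0.8438]

exp(z) = [0.3679, 1, 7.389]
Sum = 8.757
p = [0.042, 0.1142, 0.8438]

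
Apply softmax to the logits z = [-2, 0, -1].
p = [0.09, 0.6652, 0.2447]

exp(z) = [0.1353, 1, 0.3679]
Sum = 1.503
p = [0.09, 0.6652, 0.2447]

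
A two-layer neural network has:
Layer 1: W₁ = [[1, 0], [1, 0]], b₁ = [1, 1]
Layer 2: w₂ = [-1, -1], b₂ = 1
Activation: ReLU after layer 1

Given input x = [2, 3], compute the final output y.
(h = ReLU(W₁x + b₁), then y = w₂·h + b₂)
y = -5

Layer 1 pre-activation: z₁ = [3, 3]
After ReLU: h = [3, 3]
Layer 2 output: y = -1×3 + -1×3 + 1 = -5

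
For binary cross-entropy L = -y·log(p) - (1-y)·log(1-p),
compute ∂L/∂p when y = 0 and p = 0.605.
∂L/∂p = 2.532

∂L/∂p = -y/p + (1-y)/(1-p) = 0 + 1/0.395 = 2.532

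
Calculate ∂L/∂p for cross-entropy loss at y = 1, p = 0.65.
∂L/∂p = -1.538

∂L/∂p = -y/p + (1-y)/(1-p) = -1/0.65 + 0 = -1.538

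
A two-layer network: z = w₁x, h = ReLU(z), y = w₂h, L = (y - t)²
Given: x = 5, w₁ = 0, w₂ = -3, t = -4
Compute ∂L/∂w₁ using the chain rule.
∂L/∂w₁ = 0

Forward pass:
z = w₁x = 0×5 = 0
h = ReLU(0) = 0
y = w₂h = -3×0 = 0

Backward pass:
∂L/∂y = 2(y - t) = 2(0 - -4) = 8
∂y/∂h = w₂ = -3
∂h/∂z = 0 (ReLU derivative)
∂z/∂w₁ = x = 5

∂L/∂w₁ = 8 × -3 × 0 × 5 = 0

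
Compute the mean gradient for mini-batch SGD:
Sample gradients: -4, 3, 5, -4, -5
Average gradient = -1

Average = (1/5)(-4 + 3 + 5 + -4 + -5) = -5/5 = -1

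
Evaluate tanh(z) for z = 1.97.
0.9618

tanh(1.97) = (e^(1.97) - e^(-1.97))/(e^(1.97) + e^(-1.97)) = 0.9618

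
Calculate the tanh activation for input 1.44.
0.8937

tanh(1.44) = (e^(1.44) - e^(-1.44))/(e^(1.44) + e^(-1.44)) = 0.8937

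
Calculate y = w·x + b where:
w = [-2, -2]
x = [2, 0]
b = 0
y = -4

y = (-2)(2) + (-2)(0) + 0 = -4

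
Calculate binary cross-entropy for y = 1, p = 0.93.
L = 0.07257

L = -1·log(0.93) - 0·log(0.07) = -log(0.93) = 0.07257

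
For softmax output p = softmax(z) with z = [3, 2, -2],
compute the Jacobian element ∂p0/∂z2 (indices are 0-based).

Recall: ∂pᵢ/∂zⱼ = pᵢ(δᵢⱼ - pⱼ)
∂p0/∂z2 = -0.003566

p = softmax(z) = [0.7275, 0.2676, 0.004902]
p0 = 0.7275, p2 = 0.004902

∂p0/∂z2 = -p0 × p2 = -0.7275 × 0.004902 = -0.003566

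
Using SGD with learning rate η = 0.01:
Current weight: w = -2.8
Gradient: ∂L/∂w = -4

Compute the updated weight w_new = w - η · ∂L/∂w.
w_new = -2.76

w_new = w - η·∂L/∂w = -2.8 - 0.01×(-4) = -2.8 - (-0.04) = -2.76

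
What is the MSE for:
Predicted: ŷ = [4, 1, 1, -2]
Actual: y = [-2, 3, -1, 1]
MSE = 13.25

MSE = (1/4)((4--2)² + (1-3)² + (1--1)² + (-2-1)²) = (1/4)(36 + 4 + 4 + 9) = 13.25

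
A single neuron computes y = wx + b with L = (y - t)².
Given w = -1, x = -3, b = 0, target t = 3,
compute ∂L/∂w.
∂L/∂w = 0

y = wx + b = (-1)(-3) + 0 = 3
∂L/∂y = 2(y - t) = 2(3 - 3) = 0
∂y/∂w = x = -3
∂L/∂w = ∂L/∂y · ∂y/∂w = 0 × -3 = 0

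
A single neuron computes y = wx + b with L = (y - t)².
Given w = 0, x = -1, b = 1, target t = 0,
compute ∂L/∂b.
∂L/∂b = 2

y = wx + b = (0)(-1) + 1 = 1
∂L/∂y = 2(y - t) = 2(1 - 0) = 2
∂y/∂b = 1
∂L/∂b = ∂L/∂y · ∂y/∂b = 2 × 1 = 2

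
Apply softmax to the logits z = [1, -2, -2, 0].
p = [0.6815, 0.0339, 0.0339, 0.2507]

exp(z) = [2.718, 0.1353, 0.1353, 1]
Sum = 3.989
p = [0.6815, 0.0339, 0.0339, 0.2507]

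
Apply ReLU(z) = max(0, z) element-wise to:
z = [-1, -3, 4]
h = [0, 0, 4]

ReLU applied element-wise: max(0,-1)=0, max(0,-3)=0, max(0,4)=4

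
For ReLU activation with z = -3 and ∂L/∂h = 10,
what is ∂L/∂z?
∂L/∂z = 0

h = ReLU(-3) = 0
Since z < 0: ∂h/∂z = 0
∂L/∂z = ∂L/∂h · ∂h/∂z = 10 × 0 = 0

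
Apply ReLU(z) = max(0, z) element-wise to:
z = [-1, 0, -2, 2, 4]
h = [0, 0, 0, 2, 4]

ReLU applied element-wise: max(0,-1)=0, max(0,0)=0, max(0,-2)=0, max(0,2)=2, max(0,4)=4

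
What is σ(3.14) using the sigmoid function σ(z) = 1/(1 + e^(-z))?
0.9585

sigmoid(3.14) = 1/(1 + e^(-3.14)) = 1/(1 + 0.04328) = 0.9585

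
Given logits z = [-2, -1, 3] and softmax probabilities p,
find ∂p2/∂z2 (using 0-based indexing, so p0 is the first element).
∂p2/∂z2 = 0.02384

p = softmax(z) = [0.006573, 0.01787, 0.9756]
p2 = 0.9756

∂p2/∂z2 = p2(1 - p2) = 0.9756 × (1 - 0.9756) = 0.02384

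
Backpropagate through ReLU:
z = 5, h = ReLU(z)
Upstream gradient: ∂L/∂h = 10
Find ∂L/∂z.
∂L/∂z = 10

h = ReLU(5) = 5
Since z > 0: ∂h/∂z = 1
∂L/∂z = ∂L/∂h · ∂h/∂z = 10 × 1 = 10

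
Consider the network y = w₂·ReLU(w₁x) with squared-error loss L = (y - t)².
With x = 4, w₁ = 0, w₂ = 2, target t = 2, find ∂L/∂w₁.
∂L/∂w₁ = 0

Forward pass:
z = w₁x = 0×4 = 0
h = ReLU(0) = 0
y = w₂h = 2×0 = 0

Backward pass:
∂L/∂y = 2(y - t) = 2(0 - 2) = -4
∂y/∂h = w₂ = 2
∂h/∂z = 0 (ReLU derivative)
∂z/∂w₁ = x = 4

∂L/∂w₁ = -4 × 2 × 0 × 4 = 0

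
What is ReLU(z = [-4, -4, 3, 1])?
h = [0, 0, 3, 1]

ReLU applied element-wise: max(0,-4)=0, max(0,-4)=0, max(0,3)=3, max(0,1)=1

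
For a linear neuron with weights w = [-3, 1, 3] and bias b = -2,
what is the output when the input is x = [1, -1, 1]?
y = -3

y = (-3)(1) + (1)(-1) + (3)(1) + -2 = -3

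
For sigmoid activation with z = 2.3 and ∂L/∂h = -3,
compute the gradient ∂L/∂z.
∂L/∂z = -0.2485

σ(2.3) = 0.9089
σ'(2.3) = σ(2.3)(1 - σ(2.3)) = 0.9089 × 0.09112 = 0.08282
∂L/∂z = ∂L/∂h · σ'(z) = -3 × 0.08282 = -0.2485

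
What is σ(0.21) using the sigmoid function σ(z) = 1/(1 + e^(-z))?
0.5523

sigmoid(0.21) = 1/(1 + e^(-0.21)) = 1/(1 + 0.8106) = 0.5523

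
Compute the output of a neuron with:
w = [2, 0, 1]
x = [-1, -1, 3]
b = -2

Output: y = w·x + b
y = -1

y = (2)(-1) + (0)(-1) + (1)(3) + -2 = -1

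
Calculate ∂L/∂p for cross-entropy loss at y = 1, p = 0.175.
∂L/∂p = -5.714

∂L/∂p = -y/p + (1-y)/(1-p) = -1/0.175 + 0 = -5.714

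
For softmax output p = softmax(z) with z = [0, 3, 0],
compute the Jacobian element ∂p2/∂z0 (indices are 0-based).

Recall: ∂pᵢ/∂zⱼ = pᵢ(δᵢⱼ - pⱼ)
∂p2/∂z0 = -0.00205

p = softmax(z) = [0.04528, 0.9094, 0.04528]
p2 = 0.04528, p0 = 0.04528

∂p2/∂z0 = -p2 × p0 = -0.04528 × 0.04528 = -0.00205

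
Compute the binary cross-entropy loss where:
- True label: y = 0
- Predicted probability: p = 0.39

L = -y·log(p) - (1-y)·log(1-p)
L = 0.4943

L = -0·log(0.39) - 1·log(0.61) = -log(0.61) = 0.4943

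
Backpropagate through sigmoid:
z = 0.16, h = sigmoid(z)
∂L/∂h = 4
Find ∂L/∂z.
∂L/∂z = 0.9936

σ(0.16) = 0.5399
σ'(0.16) = σ(0.16)(1 - σ(0.16)) = 0.5399 × 0.4601 = 0.2484
∂L/∂z = ∂L/∂h · σ'(z) = 4 × 0.2484 = 0.9936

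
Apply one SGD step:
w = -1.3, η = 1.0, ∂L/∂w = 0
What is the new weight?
w_new = -1.3

w_new = w - η·∂L/∂w = -1.3 - 1.0×(0) = -1.3 - (0) = -1.3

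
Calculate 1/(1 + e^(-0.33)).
0.5818

sigmoid(0.33) = 1/(1 + e^(-0.33)) = 1/(1 + 0.7189) = 0.5818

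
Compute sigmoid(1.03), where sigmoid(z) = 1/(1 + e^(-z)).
0.7369

sigmoid(1.03) = 1/(1 + e^(-1.03)) = 1/(1 + 0.357) = 0.7369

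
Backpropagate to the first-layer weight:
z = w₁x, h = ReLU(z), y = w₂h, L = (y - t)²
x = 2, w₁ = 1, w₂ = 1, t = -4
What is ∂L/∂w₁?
∂L/∂w₁ = 24

Forward pass:
z = w₁x = 1×2 = 2
h = ReLU(2) = 2
y = w₂h = 1×2 = 2

Backward pass:
∂L/∂y = 2(y - t) = 2(2 - -4) = 12
∂y/∂h = w₂ = 1
∂h/∂z = 1 (ReLU derivative)
∂z/∂w₁ = x = 2

∂L/∂w₁ = 12 × 1 × 1 × 2 = 24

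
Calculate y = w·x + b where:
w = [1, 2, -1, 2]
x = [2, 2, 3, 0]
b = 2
y = 5

y = (1)(2) + (2)(2) + (-1)(3) + (2)(0) + 2 = 5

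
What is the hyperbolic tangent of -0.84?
-0.6858

tanh(-0.84) = (e^(-0.84) - e^(0.84))/(e^(-0.84) + e^(0.84)) = -0.6858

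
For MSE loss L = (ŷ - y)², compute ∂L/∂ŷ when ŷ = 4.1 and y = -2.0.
∂L/∂ŷ = 12.2

∂L/∂ŷ = 2(ŷ - y) = 2(4.1 - -2.0) = 2(6.1) = 12.2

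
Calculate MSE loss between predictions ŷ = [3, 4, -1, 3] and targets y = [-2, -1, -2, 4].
MSE = 13

MSE = (1/4)((3--2)² + (4--1)² + (-1--2)² + (3-4)²) = (1/4)(25 + 25 + 1 + 1) = 13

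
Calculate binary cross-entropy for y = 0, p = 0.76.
L = 1.427

L = -0·log(0.76) - 1·log(0.24) = -log(0.24) = 1.427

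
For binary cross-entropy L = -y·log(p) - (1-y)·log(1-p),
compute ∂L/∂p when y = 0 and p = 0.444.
∂L/∂p = 1.799

∂L/∂p = -y/p + (1-y)/(1-p) = 0 + 1/0.556 = 1.799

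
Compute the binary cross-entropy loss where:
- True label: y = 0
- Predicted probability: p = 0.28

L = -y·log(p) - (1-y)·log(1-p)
L = 0.3285

L = -0·log(0.28) - 1·log(0.72) = -log(0.72) = 0.3285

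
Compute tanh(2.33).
0.9812

tanh(2.33) = (e^(2.33) - e^(-2.33))/(e^(2.33) + e^(-2.33)) = 0.9812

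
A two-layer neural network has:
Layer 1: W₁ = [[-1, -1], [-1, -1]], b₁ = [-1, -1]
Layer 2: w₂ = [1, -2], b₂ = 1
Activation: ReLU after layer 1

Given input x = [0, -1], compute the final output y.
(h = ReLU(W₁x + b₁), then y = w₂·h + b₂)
y = 1

Layer 1 pre-activation: z₁ = [0, 0]
After ReLU: h = [0, 0]
Layer 2 output: y = 1×0 + -2×0 + 1 = 1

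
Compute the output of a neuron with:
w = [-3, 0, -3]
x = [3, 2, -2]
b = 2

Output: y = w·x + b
y = -1

y = (-3)(3) + (0)(2) + (-3)(-2) + 2 = -1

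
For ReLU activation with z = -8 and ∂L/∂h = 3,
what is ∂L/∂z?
∂L/∂z = 0

h = ReLU(-8) = 0
Since z < 0: ∂h/∂z = 0
∂L/∂z = ∂L/∂h · ∂h/∂z = 3 × 0 = 0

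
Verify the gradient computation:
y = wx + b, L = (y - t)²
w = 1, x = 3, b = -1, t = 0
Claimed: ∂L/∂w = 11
Incorrect

y = (1)(3) + -1 = 2
∂L/∂y = 2(y - t) = 2(2 - 0) = 4
∂y/∂w = x = 3
∂L/∂w = 4 × 3 = 12

Claimed value: 11
Incorrect: The correct gradient is 12.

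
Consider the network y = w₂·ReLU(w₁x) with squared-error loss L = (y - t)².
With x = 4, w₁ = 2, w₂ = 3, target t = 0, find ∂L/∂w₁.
∂L/∂w₁ = 576

Forward pass:
z = w₁x = 2×4 = 8
h = ReLU(8) = 8
y = w₂h = 3×8 = 24

Backward pass:
∂L/∂y = 2(y - t) = 2(24 - 0) = 48
∂y/∂h = w₂ = 3
∂h/∂z = 1 (ReLU derivative)
∂z/∂w₁ = x = 4

∂L/∂w₁ = 48 × 3 × 1 × 4 = 576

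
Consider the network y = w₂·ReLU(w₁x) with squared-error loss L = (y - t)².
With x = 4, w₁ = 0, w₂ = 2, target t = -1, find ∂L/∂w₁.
∂L/∂w₁ = 0

Forward pass:
z = w₁x = 0×4 = 0
h = ReLU(0) = 0
y = w₂h = 2×0 = 0

Backward pass:
∂L/∂y = 2(y - t) = 2(0 - -1) = 2
∂y/∂h = w₂ = 2
∂h/∂z = 0 (ReLU derivative)
∂z/∂w₁ = x = 4

∂L/∂w₁ = 2 × 2 × 0 × 4 = 0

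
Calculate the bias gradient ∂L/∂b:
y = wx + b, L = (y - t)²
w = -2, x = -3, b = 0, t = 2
∂L/∂b = 8

y = wx + b = (-2)(-3) + 0 = 6
∂L/∂y = 2(y - t) = 2(6 - 2) = 8
∂y/∂b = 1
∂L/∂b = ∂L/∂y · ∂y/∂b = 8 × 1 = 8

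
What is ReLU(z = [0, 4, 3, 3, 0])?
h = [0, 4, 3, 3, 0]

ReLU applied element-wise: max(0,0)=0, max(0,4)=4, max(0,3)=3, max(0,3)=3, max(0,0)=0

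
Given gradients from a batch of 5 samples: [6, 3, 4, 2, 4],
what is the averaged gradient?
Average gradient = 3.8

Average = (1/5)(6 + 3 + 4 + 2 + 4) = 19/5 = 3.8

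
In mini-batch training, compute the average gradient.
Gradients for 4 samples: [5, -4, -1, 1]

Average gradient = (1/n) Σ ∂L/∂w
Average gradient = 0.25

Average = (1/4)(5 + -4 + -1 + 1) = 1/4 = 0.25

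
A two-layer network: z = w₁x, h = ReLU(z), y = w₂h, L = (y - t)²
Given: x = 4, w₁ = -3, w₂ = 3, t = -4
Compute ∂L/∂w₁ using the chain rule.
∂L/∂w₁ = 0

Forward pass:
z = w₁x = -3×4 = -12
h = ReLU(-12) = 0
y = w₂h = 3×0 = 0

Backward pass:
∂L/∂y = 2(y - t) = 2(0 - -4) = 8
∂y/∂h = w₂ = 3
∂h/∂z = 0 (ReLU derivative)
∂z/∂w₁ = x = 4

∂L/∂w₁ = 8 × 3 × 0 × 4 = 0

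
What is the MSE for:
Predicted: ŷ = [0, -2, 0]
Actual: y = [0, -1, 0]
MSE = 0.3333

MSE = (1/3)((0-0)² + (-2--1)² + (0-0)²) = (1/3)(0 + 1 + 0) = 0.3333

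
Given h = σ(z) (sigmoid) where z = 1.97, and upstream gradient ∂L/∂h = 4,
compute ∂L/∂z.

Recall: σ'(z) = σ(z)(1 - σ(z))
∂L/∂z = 0.4296

σ(1.97) = 0.8776
σ'(1.97) = σ(1.97)(1 - σ(1.97)) = 0.8776 × 0.1224 = 0.1074
∂L/∂z = ∂L/∂h · σ'(z) = 4 × 0.1074 = 0.4296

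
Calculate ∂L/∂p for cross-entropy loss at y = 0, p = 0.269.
∂L/∂p = 1.368

∂L/∂p = -y/p + (1-y)/(1-p) = 0 + 1/0.731 = 1.368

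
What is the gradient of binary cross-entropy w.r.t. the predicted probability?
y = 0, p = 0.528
∂L/∂p = 2.119

∂L/∂p = -y/p + (1-y)/(1-p) = 0 + 1/0.472 = 2.119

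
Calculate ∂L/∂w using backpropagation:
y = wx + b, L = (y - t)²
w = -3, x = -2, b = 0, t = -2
∂L/∂w = -32

y = wx + b = (-3)(-2) + 0 = 6
∂L/∂y = 2(y - t) = 2(6 - -2) = 16
∂y/∂w = x = -2
∂L/∂w = ∂L/∂y · ∂y/∂w = 16 × -2 = -32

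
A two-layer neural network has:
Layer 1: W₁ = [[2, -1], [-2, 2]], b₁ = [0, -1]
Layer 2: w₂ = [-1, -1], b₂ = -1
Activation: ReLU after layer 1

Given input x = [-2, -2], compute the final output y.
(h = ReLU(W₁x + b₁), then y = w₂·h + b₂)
y = -1

Layer 1 pre-activation: z₁ = [-2, -1]
After ReLU: h = [0, 0]
Layer 2 output: y = -1×0 + -1×0 + -1 = -1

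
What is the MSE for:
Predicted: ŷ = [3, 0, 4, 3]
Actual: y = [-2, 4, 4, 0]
MSE = 12.5

MSE = (1/4)((3--2)² + (0-4)² + (4-4)² + (3-0)²) = (1/4)(25 + 16 + 0 + 9) = 12.5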